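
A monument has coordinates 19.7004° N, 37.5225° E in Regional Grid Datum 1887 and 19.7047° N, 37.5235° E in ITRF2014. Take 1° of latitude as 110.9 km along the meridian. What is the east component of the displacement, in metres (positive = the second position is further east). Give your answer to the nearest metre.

Δφ = 19.7047° − 19.7004° = +0.0043°; Δλ = 37.5235° − 37.5225° = +0.0010°.
ΔN = Δφ × 110900 = 476.9 m; ΔE = Δλ × 110900 × cos(19.7004°) = +0.0010 × 110900 × 0.941468 = 104.4 m.

ΔE = 104 m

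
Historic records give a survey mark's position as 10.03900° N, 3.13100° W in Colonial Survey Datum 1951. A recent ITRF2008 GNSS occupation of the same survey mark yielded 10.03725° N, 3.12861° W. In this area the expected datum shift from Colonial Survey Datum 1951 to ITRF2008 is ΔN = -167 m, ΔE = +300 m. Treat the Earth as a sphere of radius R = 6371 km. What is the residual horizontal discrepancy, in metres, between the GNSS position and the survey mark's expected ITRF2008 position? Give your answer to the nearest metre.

47 m

Observed coordinate differences: Δφ = -0.00175°, Δλ = +0.00239°.
Converting to metres (1° lat = 111195 m, cos φ = 0.984689): observed ΔN = -194.6 m, observed ΔE = 261.7 m.
Subtracting the expected shift leaves a residual of -194.6 − (-167) = -27.6 m north and 261.7 − (300) = -38.3 m east.
Residual distance = √((-27.6)² + (-38.3)²) = 47.2 m.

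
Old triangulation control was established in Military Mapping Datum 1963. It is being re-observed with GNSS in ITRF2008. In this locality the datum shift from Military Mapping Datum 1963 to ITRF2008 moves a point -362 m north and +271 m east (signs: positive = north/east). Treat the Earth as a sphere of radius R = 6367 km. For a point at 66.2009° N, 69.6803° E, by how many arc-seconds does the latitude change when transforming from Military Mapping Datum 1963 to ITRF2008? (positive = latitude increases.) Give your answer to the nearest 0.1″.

Δφ = -11.7″

On a sphere of radius R, 1 rad of latitude = R, so Δφ = ΔN / R = -362.0 / 6367000 = -5.6856e-05 rad = -11.727″.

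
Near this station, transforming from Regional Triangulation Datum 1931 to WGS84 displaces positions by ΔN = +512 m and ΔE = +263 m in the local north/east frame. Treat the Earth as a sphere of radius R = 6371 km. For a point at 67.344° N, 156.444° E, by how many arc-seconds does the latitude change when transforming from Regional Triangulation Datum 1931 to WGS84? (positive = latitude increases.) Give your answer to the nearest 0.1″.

Δφ = 16.6″

On a sphere of radius R, 1 rad of latitude = R, so Δφ = ΔN / R = 512.0 / 6371000 = 8.0364e-05 rad = 16.576″.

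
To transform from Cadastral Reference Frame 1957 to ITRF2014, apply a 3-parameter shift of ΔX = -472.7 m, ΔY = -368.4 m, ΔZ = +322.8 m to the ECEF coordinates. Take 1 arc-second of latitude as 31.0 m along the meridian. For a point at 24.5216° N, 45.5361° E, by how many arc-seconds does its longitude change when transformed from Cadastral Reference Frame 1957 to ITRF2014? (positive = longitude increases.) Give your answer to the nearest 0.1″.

Δλ = 2.8″

sin φ = 0.415036, cos φ = 0.909805, sin λ = 0.713692, cos λ = 0.700460.
East component: ΔE = −sin λ·ΔX + cos λ·ΔY = −(0.713692)(-472.7) + (0.700460)(-368.4) = 79.31 m.
1° of latitude spans 3600 × 31.00 = 111600 m; at latitude φ, 1° of longitude spans that × cos φ = 101534.2 m, so Δλ = 79.31 / 101534.2 × 3600 = 2.812″.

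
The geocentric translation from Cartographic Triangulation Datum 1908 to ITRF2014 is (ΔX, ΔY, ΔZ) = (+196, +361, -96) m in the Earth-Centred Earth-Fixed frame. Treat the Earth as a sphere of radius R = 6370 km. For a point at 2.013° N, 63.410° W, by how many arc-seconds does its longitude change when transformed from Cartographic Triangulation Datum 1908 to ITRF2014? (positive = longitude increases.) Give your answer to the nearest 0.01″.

sin φ = 0.035126, cos φ = 0.999383, sin λ = -0.894232, cos λ = 0.447603.
East component: ΔE = −sin λ·ΔX + cos λ·ΔY = −(-0.894232)(196) + (0.447603)(361) = 336.85 m.
1° of latitude spans πR/180 = 111177 m; at latitude φ, 1° of longitude spans that × cos φ = 111108.9 m, so Δλ = 336.85 / 111108.9 × 3600 = 10.914″.

Δλ = 10.91″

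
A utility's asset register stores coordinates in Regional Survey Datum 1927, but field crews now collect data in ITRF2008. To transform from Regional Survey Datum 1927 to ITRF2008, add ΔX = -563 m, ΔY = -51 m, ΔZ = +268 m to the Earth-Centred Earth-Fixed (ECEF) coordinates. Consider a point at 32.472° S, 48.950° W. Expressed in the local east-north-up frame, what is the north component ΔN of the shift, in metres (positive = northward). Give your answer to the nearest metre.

ΔN = 48 m

At φ = -32.472°, λ = -48.950°: sin φ = -0.536887, cos φ = 0.843654, sin λ = -0.754137, cos λ = 0.656717.
ΔN = −sin φ cos λ·ΔX − sin φ sin λ·ΔY + cos φ·ΔZ = −(-0.536887)(0.656717)(-563) − (-0.536887)(-0.754137)(-51) + (0.843654)(268) = 48.24 m.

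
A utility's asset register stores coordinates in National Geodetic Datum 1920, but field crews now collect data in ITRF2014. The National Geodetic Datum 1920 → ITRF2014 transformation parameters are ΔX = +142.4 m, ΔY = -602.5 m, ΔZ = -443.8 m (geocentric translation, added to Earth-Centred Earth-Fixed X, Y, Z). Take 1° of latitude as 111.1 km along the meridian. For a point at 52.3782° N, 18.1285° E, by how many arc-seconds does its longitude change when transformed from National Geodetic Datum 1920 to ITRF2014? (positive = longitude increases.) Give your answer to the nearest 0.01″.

Δλ = -32.75″

sin φ = 0.792057, cos φ = 0.610447, sin λ = 0.311149, cos λ = 0.950361.
East component: ΔE = −sin λ·ΔX + cos λ·ΔY = −(0.311149)(142.4) + (0.950361)(-602.5) = -616.90 m.
1° of latitude spans 111100 m; at latitude φ, 1° of longitude spans that × cos φ = 67820.6 m, so Δλ = -616.90 / 67820.6 × 3600 = -32.746″.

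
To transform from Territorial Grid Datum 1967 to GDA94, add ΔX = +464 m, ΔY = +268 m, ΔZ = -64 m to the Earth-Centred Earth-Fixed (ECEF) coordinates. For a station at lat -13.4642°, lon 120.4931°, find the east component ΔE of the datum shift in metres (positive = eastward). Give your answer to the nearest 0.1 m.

The local east axis at (φ, λ) is (−sin λ, cos λ, 0), so ΔE = −sin(120.4931°)·464 + cos(120.4931°)·268 = -535.82 m.

ΔE = -535.8 m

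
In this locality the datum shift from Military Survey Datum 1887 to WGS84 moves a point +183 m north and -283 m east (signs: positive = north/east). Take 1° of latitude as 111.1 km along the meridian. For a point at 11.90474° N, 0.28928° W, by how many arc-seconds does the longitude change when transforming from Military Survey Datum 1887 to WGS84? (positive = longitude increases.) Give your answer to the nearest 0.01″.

Δλ = -9.37″

At latitude 11.90474°, cos φ = 0.978492.
1° of longitude at this latitude = 111.1 × cos φ = 108.71 km, so Δλ = -283.0 / 108710.5 = -0.0026032° = -9.372″.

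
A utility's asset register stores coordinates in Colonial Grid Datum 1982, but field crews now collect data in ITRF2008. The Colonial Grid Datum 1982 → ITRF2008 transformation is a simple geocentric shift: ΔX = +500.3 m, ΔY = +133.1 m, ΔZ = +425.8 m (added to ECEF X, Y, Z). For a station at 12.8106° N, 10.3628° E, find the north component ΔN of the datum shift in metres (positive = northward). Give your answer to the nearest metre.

At φ = 12.8106°, λ = 10.3628°: sin φ = 0.221729, cos φ = 0.975108, sin λ = 0.179881, cos λ = 0.983688.
ΔN = −sin φ cos λ·ΔX − sin φ sin λ·ΔY + cos φ·ΔZ = −(0.221729)(0.983688)(500.3) − (0.221729)(0.179881)(133.1) + (0.975108)(425.8) = 300.77 m.

ΔN = 301 m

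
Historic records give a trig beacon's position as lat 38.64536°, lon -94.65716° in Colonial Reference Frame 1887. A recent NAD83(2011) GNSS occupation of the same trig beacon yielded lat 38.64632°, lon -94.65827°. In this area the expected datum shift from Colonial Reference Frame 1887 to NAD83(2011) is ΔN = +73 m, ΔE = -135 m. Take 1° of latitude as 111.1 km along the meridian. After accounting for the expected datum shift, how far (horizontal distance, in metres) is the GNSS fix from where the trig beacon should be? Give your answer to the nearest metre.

51 m

Observed coordinate differences: Δφ = +0.00096°, Δλ = -0.00111°.
Converting to metres (1° lat = 111100 m, cos φ = 0.781026): observed ΔN = 106.7 m, observed ΔE = -96.3 m.
Subtracting the expected shift leaves a residual of 106.7 − (73) = 33.7 m north and -96.3 − (-135) = 38.7 m east.
Residual distance = √(33.7² + 38.7²) = 51.3 m.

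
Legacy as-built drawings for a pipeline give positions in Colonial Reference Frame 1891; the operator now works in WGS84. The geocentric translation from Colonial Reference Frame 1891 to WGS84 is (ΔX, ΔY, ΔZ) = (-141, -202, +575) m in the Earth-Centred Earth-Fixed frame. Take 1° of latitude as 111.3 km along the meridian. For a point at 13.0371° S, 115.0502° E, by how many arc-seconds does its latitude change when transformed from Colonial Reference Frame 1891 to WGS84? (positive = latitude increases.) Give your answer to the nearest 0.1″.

sin φ = -0.225582, cos φ = 0.974224, sin λ = 0.905937, cos λ = -0.423412.
North component: ΔN = −sin φ cos λ·ΔX − sin φ sin λ·ΔY + cos φ·ΔZ = −(-0.225582)(-0.423412)(-141) − (-0.225582)(0.905937)(-202) + (0.974224)(575) = 532.37 m.
1° of latitude spans 111300 m, so Δφ = 532.37 / 111300 × 3600 = 17.219″.

Δφ = 17.2″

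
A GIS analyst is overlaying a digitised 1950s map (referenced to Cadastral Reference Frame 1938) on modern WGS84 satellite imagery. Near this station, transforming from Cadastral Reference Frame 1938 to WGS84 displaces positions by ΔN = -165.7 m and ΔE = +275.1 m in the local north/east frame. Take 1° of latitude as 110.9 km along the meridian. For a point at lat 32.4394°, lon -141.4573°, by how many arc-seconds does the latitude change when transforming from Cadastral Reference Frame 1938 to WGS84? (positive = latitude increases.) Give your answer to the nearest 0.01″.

1° of latitude = 110.9 km, so Δφ = -165.7 / 110900 = -0.0014941° = -5.379″.

Δφ = -5.38″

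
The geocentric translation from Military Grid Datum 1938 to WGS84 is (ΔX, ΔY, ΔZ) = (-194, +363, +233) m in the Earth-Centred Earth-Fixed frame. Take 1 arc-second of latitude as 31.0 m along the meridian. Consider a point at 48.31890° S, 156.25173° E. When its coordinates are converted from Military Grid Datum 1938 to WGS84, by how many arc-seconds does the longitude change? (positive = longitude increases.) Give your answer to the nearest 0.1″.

sin φ = -0.746858, cos φ = 0.664984, sin λ = 0.402719, cos λ = -0.915324.
East component: ΔE = −sin λ·ΔX + cos λ·ΔY = −(0.402719)(-194) + (-0.915324)(363) = -254.13 m.
1° of latitude spans 3600 × 31.00 = 111600 m; at latitude φ, 1° of longitude spans that × cos φ = 74212.2 m, so Δλ = -254.13 / 74212.2 × 3600 = -12.328″.

Δλ = -12.3″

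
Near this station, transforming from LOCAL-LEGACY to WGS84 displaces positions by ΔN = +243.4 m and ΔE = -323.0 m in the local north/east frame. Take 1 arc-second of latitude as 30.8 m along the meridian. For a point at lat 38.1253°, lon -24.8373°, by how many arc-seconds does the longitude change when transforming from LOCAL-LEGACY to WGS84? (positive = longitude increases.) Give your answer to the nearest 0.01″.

At latitude 38.1253°, cos φ = 0.786662.
1″ of longitude at this latitude = 30.80 × cos φ = 24.2292 m, so Δλ = -323.0 / 24.2292 = -13.331″.

Δλ = -13.33″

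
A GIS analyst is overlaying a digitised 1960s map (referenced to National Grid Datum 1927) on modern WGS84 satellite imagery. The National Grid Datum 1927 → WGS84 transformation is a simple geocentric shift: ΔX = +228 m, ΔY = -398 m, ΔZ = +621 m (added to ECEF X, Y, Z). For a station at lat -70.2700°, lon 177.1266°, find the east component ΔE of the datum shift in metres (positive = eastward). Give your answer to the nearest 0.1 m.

At φ = -70.2700°, λ = 177.1266°: sin φ = -0.941294, cos φ = 0.337588, sin λ = 0.050129, cos λ = -0.998743.
ΔE = −sin λ·ΔX + cos λ·ΔY = −(0.050129)·(228) + (-0.998743)·(-398) = 386.07 m.

ΔE = 386.1 m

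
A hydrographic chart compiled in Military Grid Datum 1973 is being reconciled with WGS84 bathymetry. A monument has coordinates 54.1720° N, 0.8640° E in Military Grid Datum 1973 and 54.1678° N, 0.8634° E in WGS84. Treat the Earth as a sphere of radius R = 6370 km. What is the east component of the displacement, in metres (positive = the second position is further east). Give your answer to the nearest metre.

Δφ = 54.1678° − 54.1720° = -0.0042°; Δλ = 0.8634° − 0.8640° = -0.0006°.
1° along a meridian = πR/180 = 111177 m.
ΔN = Δφ × 111177 = -466.9 m; ΔE = Δλ × 111177 × cos(54.1720°) = -0.0006 × 111177 × 0.585354 = -39.0 m.

ΔE = -39 m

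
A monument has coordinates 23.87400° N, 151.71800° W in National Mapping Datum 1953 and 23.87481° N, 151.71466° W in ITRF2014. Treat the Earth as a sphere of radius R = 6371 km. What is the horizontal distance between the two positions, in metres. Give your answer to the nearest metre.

351 m

Δφ = 23.87481° − 23.87400° = +0.00081°; Δλ = -151.71466° − -151.71800° = +0.00334°.
1° along a meridian = πR/180 = 111195 m.
ΔN = Δφ × 111195 = 90.1 m; ΔE = Δλ × 111195 × cos(23.87400°) = +0.00334 × 111195 × 0.914438 = 339.6 m.
Distance = √(ΔE² + ΔN²) = √(339.6² + 90.1²) = 351.4 m.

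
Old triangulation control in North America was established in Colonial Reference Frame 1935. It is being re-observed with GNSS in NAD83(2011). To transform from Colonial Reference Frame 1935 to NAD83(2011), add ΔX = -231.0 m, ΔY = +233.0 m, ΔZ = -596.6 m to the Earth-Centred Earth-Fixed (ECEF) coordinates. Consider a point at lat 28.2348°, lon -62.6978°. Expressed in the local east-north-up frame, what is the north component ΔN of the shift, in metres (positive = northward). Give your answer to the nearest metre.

ΔN = -378 m

At φ = 28.2348°, λ = -62.6978°: sin φ = 0.473086, cos φ = 0.881016, sin λ = -0.888600, cos λ = 0.458684.
ΔN = −sin φ cos λ·ΔX − sin φ sin λ·ΔY + cos φ·ΔZ = −(0.473086)(0.458684)(-231.0) − (0.473086)(-0.888600)(233.0) + (0.881016)(-596.6) = -377.54 m.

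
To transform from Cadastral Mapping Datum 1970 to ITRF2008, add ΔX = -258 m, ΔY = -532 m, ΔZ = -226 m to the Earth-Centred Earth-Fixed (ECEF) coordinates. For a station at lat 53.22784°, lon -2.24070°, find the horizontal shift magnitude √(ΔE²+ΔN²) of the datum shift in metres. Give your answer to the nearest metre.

544 m

The local east axis at (φ, λ) is (−sin λ, cos λ, 0), so ΔE = −sin(-2.24070°)·(-258) + cos(-2.24070°)·(-532) = -541.68 m.
The local north axis is (−sin φ cos λ, −sin φ sin λ, cos φ), giving ΔN = 206.506 − 16.661 − 135.291 = 54.55 m.
Horizontal magnitude = √(ΔE² + ΔN²) = √((-541.68)² + 54.55²) = 544.42 m.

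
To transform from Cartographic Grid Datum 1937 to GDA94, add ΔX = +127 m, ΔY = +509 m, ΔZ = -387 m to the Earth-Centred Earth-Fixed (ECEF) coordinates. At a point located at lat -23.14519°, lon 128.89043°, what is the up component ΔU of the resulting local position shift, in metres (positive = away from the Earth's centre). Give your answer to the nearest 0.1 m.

ΔU = 443.1 m

At φ = -23.14519°, λ = 128.89043°: sin φ = -0.393062, cos φ = 0.919512, sin λ = 0.778348, cos λ = -0.627833.
ΔU = cos φ cos λ·ΔX + cos φ sin λ·ΔY + sin φ·ΔZ = (0.919512)(-0.627833)(127) + (0.919512)(0.778348)(509) + (-0.393062)(-387) = 443.09 m.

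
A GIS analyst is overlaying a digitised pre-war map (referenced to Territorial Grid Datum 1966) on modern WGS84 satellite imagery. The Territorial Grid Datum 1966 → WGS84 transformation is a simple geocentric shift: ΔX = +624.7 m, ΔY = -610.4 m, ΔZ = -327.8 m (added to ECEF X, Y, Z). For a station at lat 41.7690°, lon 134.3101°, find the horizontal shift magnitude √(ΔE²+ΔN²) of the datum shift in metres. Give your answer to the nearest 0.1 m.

At φ = 41.7690°, λ = 134.3101°: sin φ = 0.666129, cos φ = 0.745837, sin λ = 0.715570, cos λ = -0.698541.
ΔE = −sin λ·ΔX + cos λ·ΔY = −(0.715570)·(624.7) + (-0.698541)·(-610.4) = -20.63 m.
ΔN = −sin φ cos λ·ΔX − sin φ sin λ·ΔY + cos φ·ΔZ = −(0.666129)(-0.698541)(624.7) − (0.666129)(0.715570)(-610.4) + (0.745837)(-327.8) = 337.15 m.
Horizontal magnitude = √(ΔE² + ΔN²) = √((-20.63)² + 337.15²) = 337.78 m.

337.8 m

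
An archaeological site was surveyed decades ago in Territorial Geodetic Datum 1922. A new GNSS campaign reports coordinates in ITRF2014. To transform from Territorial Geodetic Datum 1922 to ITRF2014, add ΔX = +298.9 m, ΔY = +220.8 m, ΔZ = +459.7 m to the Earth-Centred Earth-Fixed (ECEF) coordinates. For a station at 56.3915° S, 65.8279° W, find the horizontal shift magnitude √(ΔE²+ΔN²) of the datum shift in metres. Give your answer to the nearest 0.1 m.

The local east axis at (φ, λ) is (−sin λ, cos λ, 0), so ΔE = −sin(-65.8279°)·298.9 + cos(-65.8279°)·220.8 = 363.11 m.
The local north axis is (−sin φ cos λ, −sin φ sin λ, cos φ), giving ΔN = 101.934 − 167.767 + 254.451 = 188.62 m.
Horizontal magnitude = √(ΔE² + ΔN²) = √(363.11² + 188.62²) = 409.17 m.

409.2 m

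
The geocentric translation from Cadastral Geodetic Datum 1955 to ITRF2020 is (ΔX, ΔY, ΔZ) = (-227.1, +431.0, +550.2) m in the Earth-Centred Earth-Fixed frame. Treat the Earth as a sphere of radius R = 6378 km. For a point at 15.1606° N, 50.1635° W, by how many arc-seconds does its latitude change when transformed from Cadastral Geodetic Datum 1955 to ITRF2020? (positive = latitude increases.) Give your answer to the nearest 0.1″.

sin φ = 0.261526, cos φ = 0.965197, sin λ = -0.767876, cos λ = 0.640599.
North component: ΔN = −sin φ cos λ·ΔX − sin φ sin λ·ΔY + cos φ·ΔZ = −(0.261526)(0.640599)(-227.1) − (0.261526)(-0.767876)(431.0) + (0.965197)(550.2) = 655.65 m.
1° of latitude spans πR/180 = 111317 m, so Δφ = 655.65 / 111317 × 3600 = 21.204″.

Δφ = 21.2″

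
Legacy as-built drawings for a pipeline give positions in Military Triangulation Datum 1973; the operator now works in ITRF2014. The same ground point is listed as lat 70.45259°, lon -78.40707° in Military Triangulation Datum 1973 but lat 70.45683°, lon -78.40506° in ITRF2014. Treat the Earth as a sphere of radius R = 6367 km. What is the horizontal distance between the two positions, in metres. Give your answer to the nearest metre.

477 m

Δφ = 70.45683° − 70.45259° = +0.00424°; Δλ = -78.40506° − -78.40707° = +0.00201°.
1° along a meridian = πR/180 = 111125 m.
ΔN = Δφ × 111125 = 471.2 m; ΔE = Δλ × 111125 × cos(70.45259°) = +0.00201 × 111125 × 0.334587 = 74.7 m.
Distance = √(ΔE² + ΔN²) = √(74.7² + 471.2²) = 477.1 m.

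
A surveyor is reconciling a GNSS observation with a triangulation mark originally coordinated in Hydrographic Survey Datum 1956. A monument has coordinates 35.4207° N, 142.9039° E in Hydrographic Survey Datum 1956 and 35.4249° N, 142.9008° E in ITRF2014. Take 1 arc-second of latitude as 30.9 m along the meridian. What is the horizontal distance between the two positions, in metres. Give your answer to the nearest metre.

545 m

Δφ = 35.4249° − 35.4207° = +0.0042°; Δλ = 142.9008° − 142.9039° = -0.0031°.
1° of latitude = 3600 × 30.90 = 111240 m.
ΔN = Δφ × 111240 = 467.2 m; ΔE = Δλ × 111240 × cos(35.4207°) = -0.0031 × 111240 × 0.814918 = -281.0 m.
Distance = √(ΔE² + ΔN²) = √((-281.0)² + 467.2²) = 545.2 m.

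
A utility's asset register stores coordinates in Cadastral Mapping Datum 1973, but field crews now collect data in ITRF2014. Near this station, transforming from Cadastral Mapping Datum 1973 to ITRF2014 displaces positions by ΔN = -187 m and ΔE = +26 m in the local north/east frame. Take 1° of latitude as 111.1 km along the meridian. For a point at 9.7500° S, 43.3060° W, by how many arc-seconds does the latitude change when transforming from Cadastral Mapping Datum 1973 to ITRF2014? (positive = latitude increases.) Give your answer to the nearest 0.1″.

Δφ = -6.1″

1° of latitude = 111.1 km, so Δφ = -187.0 / 111100 = -0.0016832° = -6.059″.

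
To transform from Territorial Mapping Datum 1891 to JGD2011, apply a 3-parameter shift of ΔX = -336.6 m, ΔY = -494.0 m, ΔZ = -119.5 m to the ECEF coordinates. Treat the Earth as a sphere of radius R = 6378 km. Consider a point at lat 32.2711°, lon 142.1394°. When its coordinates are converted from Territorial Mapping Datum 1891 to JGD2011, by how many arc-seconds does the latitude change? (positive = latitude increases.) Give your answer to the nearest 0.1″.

sin φ = 0.533926, cos φ = 0.845531, sin λ = 0.613742, cos λ = -0.789506.
North component: ΔN = −sin φ cos λ·ΔX − sin φ sin λ·ΔY + cos φ·ΔZ = −(0.533926)(-0.789506)(-336.6) − (0.533926)(0.613742)(-494.0) + (0.845531)(-119.5) = -81.05 m.
1° of latitude spans πR/180 = 111317 m, so Δφ = -81.05 / 111317 × 3600 = -2.621″.

Δφ = -2.6″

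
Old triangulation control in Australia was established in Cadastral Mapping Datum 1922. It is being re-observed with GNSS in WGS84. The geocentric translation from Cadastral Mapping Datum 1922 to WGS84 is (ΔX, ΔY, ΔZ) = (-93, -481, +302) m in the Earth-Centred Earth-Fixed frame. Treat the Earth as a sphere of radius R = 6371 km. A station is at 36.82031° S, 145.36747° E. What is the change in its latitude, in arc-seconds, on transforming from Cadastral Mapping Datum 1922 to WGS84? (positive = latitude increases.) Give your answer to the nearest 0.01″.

sin φ = -0.599307, cos φ = 0.800519, sin λ = 0.568311, cos λ = -0.822814.
North component: ΔN = −sin φ cos λ·ΔX − sin φ sin λ·ΔY + cos φ·ΔZ = −(-0.599307)(-0.822814)(-93) − (-0.599307)(0.568311)(-481) + (0.800519)(302) = 123.79 m.
1° of latitude spans πR/180 = 111195 m, so Δφ = 123.79 / 111195 × 3600 = 4.008″.

Δφ = 4.01″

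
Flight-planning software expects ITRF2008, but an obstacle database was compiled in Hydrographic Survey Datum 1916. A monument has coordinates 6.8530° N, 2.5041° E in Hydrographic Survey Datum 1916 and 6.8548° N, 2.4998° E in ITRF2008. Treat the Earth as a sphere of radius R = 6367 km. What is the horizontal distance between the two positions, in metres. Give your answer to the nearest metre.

Δφ = 6.8548° − 6.8530° = +0.0018°; Δλ = 2.4998° − 2.5041° = -0.0043°.
1° along a meridian = πR/180 = 111125 m.
ΔN = Δφ × 111125 = 200.0 m; ΔE = Δλ × 111125 × cos(6.8530°) = -0.0043 × 111125 × 0.992856 = -474.4 m.
Distance = √(ΔE² + ΔN²) = √((-474.4)² + 200.0²) = 514.9 m.

515 m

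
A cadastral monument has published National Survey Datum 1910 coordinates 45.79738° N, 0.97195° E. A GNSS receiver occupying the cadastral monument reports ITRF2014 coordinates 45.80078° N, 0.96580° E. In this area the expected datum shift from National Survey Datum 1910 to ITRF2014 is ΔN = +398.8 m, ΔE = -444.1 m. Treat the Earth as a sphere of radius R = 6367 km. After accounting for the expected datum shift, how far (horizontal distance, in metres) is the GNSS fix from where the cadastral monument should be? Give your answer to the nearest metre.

Observed coordinate differences: Δφ = +0.00340°, Δλ = -0.00615°.
Converting to metres (1° lat = 111125 m, cos φ = 0.697198): observed ΔN = 377.8 m, observed ΔE = -476.5 m.
Subtracting the expected shift leaves a residual of 377.8 − (398.8) = -21.0 m north and -476.5 − (-444.1) = -32.4 m east.
Residual distance = √((-21.0)² + (-32.4)²) = 38.6 m.

39 m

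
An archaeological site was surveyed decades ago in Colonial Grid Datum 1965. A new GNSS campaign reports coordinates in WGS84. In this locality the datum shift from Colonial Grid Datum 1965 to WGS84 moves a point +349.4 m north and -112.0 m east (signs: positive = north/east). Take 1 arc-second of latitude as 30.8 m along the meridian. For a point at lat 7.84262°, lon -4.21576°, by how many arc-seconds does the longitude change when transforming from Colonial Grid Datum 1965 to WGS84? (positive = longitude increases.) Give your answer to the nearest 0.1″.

At latitude 7.84262°, cos φ = 0.990647.
1″ of longitude at this latitude = 30.80 × cos φ = 30.5119 m, so Δλ = -112.0 / 30.5119 = -3.671″.

Δλ = -3.7″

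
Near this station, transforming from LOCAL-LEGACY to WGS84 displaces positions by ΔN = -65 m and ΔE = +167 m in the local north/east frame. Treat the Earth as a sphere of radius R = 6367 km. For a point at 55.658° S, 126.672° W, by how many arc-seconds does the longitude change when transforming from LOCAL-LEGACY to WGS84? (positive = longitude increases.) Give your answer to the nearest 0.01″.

At latitude -55.658°, cos φ = 0.564131.
One radian of longitude at latitude φ spans R cos φ, so Δλ = ΔE / (R cos φ) = 167.0 / (6367000 × 0.564131) = 4.6494e-05 rad = 9.590″.

Δλ = 9.59″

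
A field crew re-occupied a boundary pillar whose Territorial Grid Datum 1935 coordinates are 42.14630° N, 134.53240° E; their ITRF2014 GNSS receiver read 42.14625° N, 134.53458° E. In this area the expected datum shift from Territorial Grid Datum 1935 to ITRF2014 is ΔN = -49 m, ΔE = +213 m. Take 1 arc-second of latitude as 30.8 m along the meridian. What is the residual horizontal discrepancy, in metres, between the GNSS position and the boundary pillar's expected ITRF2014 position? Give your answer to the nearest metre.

55 m

Observed coordinate differences: Δφ = -0.00005°, Δλ = +0.00218°.
Converting to metres (1° lat = 110880 m, cos φ = 0.741434): observed ΔN = -5.5 m, observed ΔE = 179.2 m.
Subtracting the expected shift leaves a residual of -5.5 − (-49) = 43.5 m north and 179.2 − (213) = -33.8 m east.
Residual distance = √(43.5² + (-33.8)²) = 55.0 m.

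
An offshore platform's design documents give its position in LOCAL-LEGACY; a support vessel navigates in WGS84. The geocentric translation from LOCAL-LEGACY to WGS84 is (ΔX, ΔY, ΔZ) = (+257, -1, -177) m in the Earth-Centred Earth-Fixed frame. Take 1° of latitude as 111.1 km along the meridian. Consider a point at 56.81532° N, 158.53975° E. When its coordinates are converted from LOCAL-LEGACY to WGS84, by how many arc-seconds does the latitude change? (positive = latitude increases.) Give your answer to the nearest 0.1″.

sin φ = 0.836911, cos φ = 0.547339, sin λ = 0.365856, cos λ = -0.930672.
North component: ΔN = −sin φ cos λ·ΔX − sin φ sin λ·ΔY + cos φ·ΔZ = −(0.836911)(-0.930672)(257) − (0.836911)(0.365856)(-1) + (0.547339)(-177) = 103.60 m.
1° of latitude spans 111100 m, so Δφ = 103.60 / 111100 × 3600 = 3.357″.

Δφ = 3.4″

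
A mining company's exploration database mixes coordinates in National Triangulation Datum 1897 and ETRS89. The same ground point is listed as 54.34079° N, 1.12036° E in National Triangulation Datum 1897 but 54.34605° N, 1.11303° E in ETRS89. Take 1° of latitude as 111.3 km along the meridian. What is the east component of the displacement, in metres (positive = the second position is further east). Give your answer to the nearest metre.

ΔE = -476 m

Δφ = 54.34605° − 54.34079° = +0.00526°; Δλ = 1.11303° − 1.12036° = -0.00733°.
ΔN = Δφ × 111300 = 585.4 m; ΔE = Δλ × 111300 × cos(54.34079°) = -0.00733 × 111300 × 0.582963 = -475.6 m.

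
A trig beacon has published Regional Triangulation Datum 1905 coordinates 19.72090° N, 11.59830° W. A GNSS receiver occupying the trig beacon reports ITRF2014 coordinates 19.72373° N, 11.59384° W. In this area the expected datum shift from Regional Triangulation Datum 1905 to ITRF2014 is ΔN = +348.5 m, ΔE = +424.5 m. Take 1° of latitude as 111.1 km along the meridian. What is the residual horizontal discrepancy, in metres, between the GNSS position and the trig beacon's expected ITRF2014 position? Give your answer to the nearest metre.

54 m

Observed coordinate differences: Δφ = +0.00283°, Δλ = +0.00446°.
Converting to metres (1° lat = 111100 m, cos φ = 0.941348): observed ΔN = 314.4 m, observed ΔE = 466.4 m.
Subtracting the expected shift leaves a residual of 314.4 − (348.5) = -34.1 m north and 466.4 − (424.5) = 41.9 m east.
Residual distance = √((-34.1)² + 41.9²) = 54.0 m.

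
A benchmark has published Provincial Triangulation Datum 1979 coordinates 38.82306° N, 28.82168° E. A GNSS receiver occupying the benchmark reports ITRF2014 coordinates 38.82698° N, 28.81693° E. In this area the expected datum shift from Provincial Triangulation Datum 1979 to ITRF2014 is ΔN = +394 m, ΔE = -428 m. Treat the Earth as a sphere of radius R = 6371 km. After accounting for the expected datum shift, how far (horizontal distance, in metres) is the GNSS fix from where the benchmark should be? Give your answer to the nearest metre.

45 m

Observed coordinate differences: Δφ = +0.00392°, Δλ = -0.00475°.
Converting to metres (1° lat = 111195 m, cos φ = 0.779086): observed ΔN = 435.9 m, observed ΔE = -411.5 m.
Subtracting the expected shift leaves a residual of 435.9 − (394) = 41.9 m north and -411.5 − (-428) = 16.5 m east.
Residual distance = √(41.9² + 16.5²) = 45.0 m.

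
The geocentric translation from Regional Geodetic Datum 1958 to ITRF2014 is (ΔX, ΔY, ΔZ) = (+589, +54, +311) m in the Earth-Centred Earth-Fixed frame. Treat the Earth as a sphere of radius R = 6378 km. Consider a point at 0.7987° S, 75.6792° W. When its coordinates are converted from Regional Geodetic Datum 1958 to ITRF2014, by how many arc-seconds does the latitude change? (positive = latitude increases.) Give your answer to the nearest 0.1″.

Δφ = 10.1″

sin φ = -0.013939, cos φ = 0.999903, sin λ = -0.968926, cos λ = 0.247351.
North component: ΔN = −sin φ cos λ·ΔX − sin φ sin λ·ΔY + cos φ·ΔZ = −(-0.013939)(0.247351)(589) − (-0.013939)(-0.968926)(54) + (0.999903)(311) = 312.27 m.
1° of latitude spans πR/180 = 111317 m, so Δφ = 312.27 / 111317 × 3600 = 10.099″.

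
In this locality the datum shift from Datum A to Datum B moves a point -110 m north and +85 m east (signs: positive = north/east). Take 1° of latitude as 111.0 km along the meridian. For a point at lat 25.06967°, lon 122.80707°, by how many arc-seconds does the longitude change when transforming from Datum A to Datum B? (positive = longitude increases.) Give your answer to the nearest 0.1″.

At latitude 25.06967°, cos φ = 0.905793.
1° of longitude at this latitude = 111.0 × cos φ = 100.54 km, so Δλ = 85.0 / 100543.0 = 0.0008454° = 3.043″.

Δλ = 3.0″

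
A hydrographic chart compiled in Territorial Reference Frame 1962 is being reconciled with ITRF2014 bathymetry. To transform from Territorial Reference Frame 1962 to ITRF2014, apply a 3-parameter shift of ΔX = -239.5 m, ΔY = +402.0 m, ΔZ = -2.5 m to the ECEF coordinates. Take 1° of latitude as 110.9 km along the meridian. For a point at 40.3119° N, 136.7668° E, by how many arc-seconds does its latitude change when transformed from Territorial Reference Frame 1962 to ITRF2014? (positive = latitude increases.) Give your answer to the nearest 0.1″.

sin φ = 0.646948, cos φ = 0.762534, sin λ = 0.684969, cos λ = -0.728572.
North component: ΔN = −sin φ cos λ·ΔX − sin φ sin λ·ΔY + cos φ·ΔZ = −(0.646948)(-0.728572)(-239.5) − (0.646948)(0.684969)(402.0) + (0.762534)(-2.5) = -292.94 m.
1° of latitude spans 110900 m, so Δφ = -292.94 / 110900 × 3600 = -9.509″.

Δφ = -9.5″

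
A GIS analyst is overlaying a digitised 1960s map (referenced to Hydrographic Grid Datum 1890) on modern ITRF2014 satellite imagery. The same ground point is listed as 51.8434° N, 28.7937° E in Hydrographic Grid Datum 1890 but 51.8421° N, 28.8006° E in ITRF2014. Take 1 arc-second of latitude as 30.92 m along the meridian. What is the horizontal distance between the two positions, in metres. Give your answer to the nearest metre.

496 m

Δφ = 51.8421° − 51.8434° = -0.0013°; Δλ = 28.8006° − 28.7937° = +0.0069°.
1° of latitude = 3600 × 30.92 = 111312 m.
ΔN = Δφ × 111312 = -144.7 m; ΔE = Δλ × 111312 × cos(51.8434°) = +0.0069 × 111312 × 0.617813 = 474.5 m.
Distance = √(ΔE² + ΔN²) = √(474.5² + (-144.7)²) = 496.1 m.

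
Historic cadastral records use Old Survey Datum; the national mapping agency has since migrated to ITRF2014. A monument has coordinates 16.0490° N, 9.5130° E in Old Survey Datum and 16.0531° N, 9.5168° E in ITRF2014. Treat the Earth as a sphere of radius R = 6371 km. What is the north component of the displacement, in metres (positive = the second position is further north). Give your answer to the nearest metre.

ΔN = 456 m

Δφ = 16.0531° − 16.0490° = +0.0041°; Δλ = 9.5168° − 9.5130° = +0.0038°.
1° along a meridian = πR/180 = 111195 m.
ΔN = Δφ × 111195 = 455.9 m; ΔE = Δλ × 111195 × cos(16.0490°) = +0.0038 × 111195 × 0.961026 = 406.1 m.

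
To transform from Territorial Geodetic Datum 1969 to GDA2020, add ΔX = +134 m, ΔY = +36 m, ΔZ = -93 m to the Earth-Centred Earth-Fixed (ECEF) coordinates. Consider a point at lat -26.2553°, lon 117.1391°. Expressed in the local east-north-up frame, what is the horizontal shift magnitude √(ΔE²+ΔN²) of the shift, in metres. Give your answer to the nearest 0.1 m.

166.4 m

The local east axis at (φ, λ) is (−sin λ, cos λ, 0), so ΔE = −sin(117.1391°)·134 + cos(117.1391°)·36 = -135.67 m.
The local north axis is (−sin φ cos λ, −sin φ sin λ, cos φ), giving ΔN = -27.040 + 14.172 − 83.405 = -96.27 m.
Horizontal magnitude = √(ΔE² + ΔN²) = √((-135.67)² + (-96.27)²) = 166.36 m.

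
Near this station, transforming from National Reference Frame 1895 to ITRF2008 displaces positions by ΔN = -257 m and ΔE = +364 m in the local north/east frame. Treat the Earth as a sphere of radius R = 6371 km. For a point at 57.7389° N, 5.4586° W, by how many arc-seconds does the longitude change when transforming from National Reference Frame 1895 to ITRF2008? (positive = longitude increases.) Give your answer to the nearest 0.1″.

At latitude 57.7389°, cos φ = 0.533778.
One radian of longitude at latitude φ spans R cos φ, so Δλ = ΔE / (R cos φ) = 364.0 / (6371000 × 0.533778) = 1.0704e-04 rad = 22.078″.

Δλ = 22.1″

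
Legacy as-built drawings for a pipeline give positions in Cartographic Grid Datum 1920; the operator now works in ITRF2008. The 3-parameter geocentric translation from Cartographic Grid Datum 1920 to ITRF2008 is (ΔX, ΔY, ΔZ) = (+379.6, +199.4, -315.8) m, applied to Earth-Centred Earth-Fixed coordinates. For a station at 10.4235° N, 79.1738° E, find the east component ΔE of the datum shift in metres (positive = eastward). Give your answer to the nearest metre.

ΔE = -335 m

At φ = 10.4235°, λ = 79.1738°: sin φ = 0.180923, cos φ = 0.983497, sin λ = 0.982201, cos λ = 0.187830.
ΔE = −sin λ·ΔX + cos λ·ΔY = −(0.982201)·(379.6) + (0.187830)·(199.4) = -335.39 m.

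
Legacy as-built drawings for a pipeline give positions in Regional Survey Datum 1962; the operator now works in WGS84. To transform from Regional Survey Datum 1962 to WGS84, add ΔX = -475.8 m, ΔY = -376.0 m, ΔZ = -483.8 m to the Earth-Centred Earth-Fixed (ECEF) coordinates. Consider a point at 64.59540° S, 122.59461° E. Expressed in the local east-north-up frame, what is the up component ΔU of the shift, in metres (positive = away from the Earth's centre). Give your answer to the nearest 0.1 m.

At φ = -64.59540°, λ = 122.59461°: sin φ = -0.903301, cos φ = 0.429008, sin λ = 0.842503, cos λ = -0.538692.
ΔU = cos φ cos λ·ΔX + cos φ sin λ·ΔY + sin φ·ΔZ = (0.429008)(-0.538692)(-475.8) + (0.429008)(0.842503)(-376.0) + (-0.903301)(-483.8) = 411.07 m.

ΔU = 411.1 m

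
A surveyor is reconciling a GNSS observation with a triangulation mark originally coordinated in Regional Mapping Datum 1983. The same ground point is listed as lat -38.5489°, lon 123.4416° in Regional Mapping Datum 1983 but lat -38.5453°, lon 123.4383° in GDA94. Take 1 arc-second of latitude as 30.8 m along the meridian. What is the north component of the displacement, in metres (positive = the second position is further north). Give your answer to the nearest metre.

ΔN = 399 m

Δφ = -38.5453° − -38.5489° = +0.0036°; Δλ = 123.4383° − 123.4416° = -0.0033°.
1° of latitude = 3600 × 30.80 = 110880 m.
ΔN = Δφ × 110880 = 399.2 m; ΔE = Δλ × 110880 × cos(-38.5489°) = -0.0033 × 110880 × 0.782077 = -286.2 m.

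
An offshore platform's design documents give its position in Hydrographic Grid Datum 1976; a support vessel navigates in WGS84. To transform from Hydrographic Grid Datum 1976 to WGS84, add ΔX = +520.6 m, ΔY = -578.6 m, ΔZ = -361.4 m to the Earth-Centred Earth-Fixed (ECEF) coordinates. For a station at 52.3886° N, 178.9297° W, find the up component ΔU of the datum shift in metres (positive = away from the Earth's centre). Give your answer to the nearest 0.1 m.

At φ = 52.3886°, λ = -178.9297°: sin φ = 0.792168, cos φ = 0.610303, sin λ = -0.018679, cos λ = -0.999826.
ΔU = cos φ cos λ·ΔX + cos φ sin λ·ΔY + sin φ·ΔZ = (0.610303)(-0.999826)(520.6) + (0.610303)(-0.018679)(-578.6) + (0.792168)(-361.4) = -597.36 m.

ΔU = -597.4 m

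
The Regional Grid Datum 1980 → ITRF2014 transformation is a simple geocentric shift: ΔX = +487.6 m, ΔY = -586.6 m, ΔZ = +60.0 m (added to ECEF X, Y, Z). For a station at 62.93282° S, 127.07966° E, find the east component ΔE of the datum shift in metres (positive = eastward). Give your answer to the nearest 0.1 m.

At φ = -62.93282°, λ = 127.07966°: sin φ = -0.890474, cos φ = 0.455035, sin λ = 0.797798, cos λ = -0.602925.
ΔE = −sin λ·ΔX + cos λ·ΔY = −(0.797798)·(487.6) + (-0.602925)·(-586.6) = -35.33 m.

ΔE = -35.3 m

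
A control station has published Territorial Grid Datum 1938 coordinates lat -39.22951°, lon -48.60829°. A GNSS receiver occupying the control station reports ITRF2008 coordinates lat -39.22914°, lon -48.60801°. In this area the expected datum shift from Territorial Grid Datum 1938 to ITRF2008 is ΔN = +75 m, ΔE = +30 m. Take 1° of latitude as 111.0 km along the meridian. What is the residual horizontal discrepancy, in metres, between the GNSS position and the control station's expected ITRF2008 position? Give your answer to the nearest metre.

Observed coordinate differences: Δφ = +0.00037°, Δλ = +0.00028°.
Converting to metres (1° lat = 111000 m, cos φ = 0.774619): observed ΔN = 41.1 m, observed ΔE = 24.1 m.
Subtracting the expected shift leaves a residual of 41.1 − (75) = -33.9 m north and 24.1 − (30) = -5.9 m east.
Residual distance = √((-33.9)² + (-5.9)²) = 34.4 m.

34 m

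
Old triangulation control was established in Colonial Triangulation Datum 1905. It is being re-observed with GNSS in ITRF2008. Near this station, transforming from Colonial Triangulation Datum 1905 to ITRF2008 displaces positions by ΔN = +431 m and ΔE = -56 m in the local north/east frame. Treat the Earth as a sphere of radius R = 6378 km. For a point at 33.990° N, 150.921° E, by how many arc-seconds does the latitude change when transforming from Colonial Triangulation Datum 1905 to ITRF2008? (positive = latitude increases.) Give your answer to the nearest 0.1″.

On a sphere of radius R, 1 rad of latitude = R, so Δφ = ΔN / R = 431.0 / 6378000 = 6.7576e-05 rad = 13.939″.

Δφ = 13.9″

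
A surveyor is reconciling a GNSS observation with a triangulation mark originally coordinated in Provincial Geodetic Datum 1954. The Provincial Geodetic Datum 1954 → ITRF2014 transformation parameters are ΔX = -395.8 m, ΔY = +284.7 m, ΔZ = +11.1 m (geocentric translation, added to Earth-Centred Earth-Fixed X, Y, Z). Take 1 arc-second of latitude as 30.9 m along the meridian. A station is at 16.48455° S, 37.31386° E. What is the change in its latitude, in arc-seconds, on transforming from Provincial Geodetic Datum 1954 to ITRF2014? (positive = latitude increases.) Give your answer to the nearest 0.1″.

Δφ = -1.0″

sin φ = -0.283757, cos φ = 0.958896, sin λ = 0.606181, cos λ = 0.795327.
North component: ΔN = −sin φ cos λ·ΔX − sin φ sin λ·ΔY + cos φ·ΔZ = −(-0.283757)(0.795327)(-395.8) − (-0.283757)(0.606181)(284.7) + (0.958896)(11.1) = -29.71 m.
1° of latitude spans 3600 × 30.90 = 111240 m, so Δφ = -29.71 / 111240 × 3600 = -0.961″.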